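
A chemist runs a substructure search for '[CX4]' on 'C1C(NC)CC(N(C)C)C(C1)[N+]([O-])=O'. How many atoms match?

9

Check the 14 heavy atoms by environment: 9× C (X4) → match; 1× N (charge +1, X3) → no; 1× O (charge -1, X1) → no; 1× O (X1) → no; 2× N (X3) → no.
That gives 9 matching atoms.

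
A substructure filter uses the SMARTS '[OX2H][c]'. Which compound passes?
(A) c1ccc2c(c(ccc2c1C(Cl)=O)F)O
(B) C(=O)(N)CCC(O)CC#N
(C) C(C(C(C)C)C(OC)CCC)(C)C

A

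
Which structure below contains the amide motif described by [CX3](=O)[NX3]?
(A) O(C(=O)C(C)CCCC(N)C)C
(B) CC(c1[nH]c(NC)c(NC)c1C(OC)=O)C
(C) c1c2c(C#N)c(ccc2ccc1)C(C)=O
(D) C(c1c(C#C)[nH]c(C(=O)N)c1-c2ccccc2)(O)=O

[CX3](=O)[NX3] describes a carbonyl carbon bonded to a trivalent nitrogen (an amide).
(A) has a methyl-ester group (-C(=O)OCH3) but the carbonyl is bonded to O, not to an NX3 nitrogen.
(B) has a methyl-ester group (-C(=O)OCH3) but the carbonyl is bonded to O, not to an NX3 nitrogen.
(C) has a nitrile (-C#N) but the nitrile N is NX1 (triple-bonded), not NX3.
(D) contains a primary amide (-C(=O)NH2), which satisfies every atom and bond constraint.
So the answer is (D).

D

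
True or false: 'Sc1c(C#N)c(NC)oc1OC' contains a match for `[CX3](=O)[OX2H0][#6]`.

False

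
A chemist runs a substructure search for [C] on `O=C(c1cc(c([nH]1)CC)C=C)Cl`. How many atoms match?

5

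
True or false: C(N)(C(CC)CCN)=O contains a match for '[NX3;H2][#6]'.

True

The pattern [NX3;H2][#6] describes a trivalent nitrogen with two H attached to carbon — a primary amine.
The molecule carries a primary amino group (-NH2), whose atoms satisfy every constraint of the query, so the pattern matches.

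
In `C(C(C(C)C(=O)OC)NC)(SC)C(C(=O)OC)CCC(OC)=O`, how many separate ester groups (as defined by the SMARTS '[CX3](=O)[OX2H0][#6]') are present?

3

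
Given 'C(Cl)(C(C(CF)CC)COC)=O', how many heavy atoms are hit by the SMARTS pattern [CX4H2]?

The query [CX4H2] means: sp3 carbon (X4) with exactly two hydrogens.
Check the 12 heavy atoms by environment: 3× C (H2, X4) → match; 2× C (H1, X4) → no; 1× C (H0, X3) → no; 1× O (H0, X1) → no; 1× Cl (H0, X1) → no; 1× O (H0, X2) → no; 2× C (H3, X4) → no; 1× F (H0, X1) → no.
That gives 3 matching atoms.

3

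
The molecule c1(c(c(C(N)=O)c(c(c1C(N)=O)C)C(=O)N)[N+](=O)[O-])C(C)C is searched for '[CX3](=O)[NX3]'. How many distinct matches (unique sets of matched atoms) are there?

3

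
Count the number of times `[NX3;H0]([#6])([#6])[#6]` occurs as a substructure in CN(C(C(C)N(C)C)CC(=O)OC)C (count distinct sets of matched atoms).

[NX3;H0]([#6])([#6])[#6] is the SMARTS for a tertiary amine: a trivalent nitrogen with no H, bonded to three carbons.
The molecule carries 2 separate instances of a dimethylamino group (-N(CH3)2) meeting every constraint; each maps to a distinct set of atoms, giving 2 matches.

2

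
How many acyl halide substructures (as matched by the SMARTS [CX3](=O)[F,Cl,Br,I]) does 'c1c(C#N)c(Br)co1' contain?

[CX3](=O)[F,Cl,Br,I] is the SMARTS for an acyl halide: a carbonyl carbon bonded to a halogen.
No fragment in the molecule satisfies every constraint, giving 0 matches.

0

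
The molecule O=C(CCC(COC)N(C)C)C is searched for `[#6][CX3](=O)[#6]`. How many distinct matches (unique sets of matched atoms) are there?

[#6][CX3](=O)[#6] is the SMARTS for a ketone: a carbonyl carbon (no H) flanked by two carbons.
Exactly one fragment in the molecule meets all constraints, giving 1 match.

1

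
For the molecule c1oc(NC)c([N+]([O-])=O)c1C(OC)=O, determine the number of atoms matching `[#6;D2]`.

The query [#6;D2] means: any carbon bonded to exactly two heavy atoms.
Check the 14 heavy atoms by environment: 1× o (aromatic, D2) → no; 3× c (aromatic, D3) → no; 1× c (aromatic, D2) → match; 1× C (D3) → no; 2× O (D1) → no; 1× O (D2) → no; 2× C (D1) → no; 1× N (D2) → no; 1× N (charge +1, D3) → no; 1× O (charge -1, D1) → no.
That gives 1 matching atom.

1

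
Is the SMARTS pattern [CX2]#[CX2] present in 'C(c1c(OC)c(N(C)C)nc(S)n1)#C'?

Yes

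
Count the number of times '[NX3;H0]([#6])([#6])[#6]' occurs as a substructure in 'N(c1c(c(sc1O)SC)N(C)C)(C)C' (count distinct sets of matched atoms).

2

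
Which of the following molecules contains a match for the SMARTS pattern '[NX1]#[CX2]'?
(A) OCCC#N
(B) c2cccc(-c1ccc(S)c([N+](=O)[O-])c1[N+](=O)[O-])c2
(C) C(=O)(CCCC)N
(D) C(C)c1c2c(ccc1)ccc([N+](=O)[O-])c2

[NX1]#[CX2] describes a nitrogen triple-bonded to a two-connected carbon (a nitrile).
(A) contains a nitrile (-C#N), which satisfies every atom and bond constraint.
(B) has a nitro group (-[N+](=O)[O-]) but there is no C#N triple bond.
(C) has a primary amide (-C(=O)NH2) but the nitrogen is NX3, not NX1.
(D) has a nitro group (-[N+](=O)[O-]) but there is no C#N triple bond.
So the answer is (A).

A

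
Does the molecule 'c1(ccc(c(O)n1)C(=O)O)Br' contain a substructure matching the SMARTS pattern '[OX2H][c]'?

Yes

The pattern [OX2H][c] describes a hydroxyl oxygen attached to an aromatic carbon — a phenol.
The molecule carries a hydroxyl group (-OH), whose atoms satisfy every constraint of the query, so the pattern matches.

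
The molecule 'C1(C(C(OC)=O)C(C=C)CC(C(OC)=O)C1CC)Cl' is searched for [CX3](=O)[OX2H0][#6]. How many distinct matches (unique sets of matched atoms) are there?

2

[CX3](=O)[OX2H0][#6] is the SMARTS for an ester: a carbonyl carbon bonded to an oxygen that is itself bonded to carbon (no H on that O).
The molecule carries 2 separate instances of a methyl-ester group (-C(=O)OCH3) meeting every constraint; each maps to a distinct set of atoms, giving 2 matches.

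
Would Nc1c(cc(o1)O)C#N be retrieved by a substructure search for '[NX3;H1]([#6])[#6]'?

No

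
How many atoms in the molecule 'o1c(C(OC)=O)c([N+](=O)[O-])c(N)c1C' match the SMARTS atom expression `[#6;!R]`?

The query [#6;!R] means: carbon not in any ring.
Check the 14 heavy atoms by environment: 1× o (aromatic, in 5-ring) → no; 4× c (aromatic, in 5-ring) → no; 3× C (acyclic) → match; 3× O (acyclic) → no; 1× N (charge +1, acyclic) → no; 1× O (charge -1, acyclic) → no; 1× N (acyclic) → no.
That gives 3 matching atoms.

3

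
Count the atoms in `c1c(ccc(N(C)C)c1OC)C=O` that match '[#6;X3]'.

7

The query [#6;X3] means: any carbon (aromatic or not) with three total connections.
Check the 13 heavy atoms by environment: 6× c (aromatic, X3) → match; 1× O (X2) → no; 3× C (X4) → no; 1× C (X3) → match; 1× O (X1) → no; 1× N (X3) → no.
Summing the matching environments: 6 + 1 = 7 matching atoms.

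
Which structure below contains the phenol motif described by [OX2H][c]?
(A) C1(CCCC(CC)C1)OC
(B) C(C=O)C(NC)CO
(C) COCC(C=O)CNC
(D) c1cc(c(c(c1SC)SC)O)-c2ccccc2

D

[OX2H][c] describes a hydroxyl oxygen attached to an aromatic carbon (a phenol).
(A) has a methoxy ether (-OCH3) but the oxygen has H0, not H1.
(B) has a hydroxyl group (-OH) but the -OH is on an aliphatic carbon, not an aromatic c.
(C) has a methoxy ether (-OCH3) but the oxygen has H0, not H1.
(D) contains a hydroxyl group (-OH), which satisfies every atom and bond constraint.
So the answer is (D).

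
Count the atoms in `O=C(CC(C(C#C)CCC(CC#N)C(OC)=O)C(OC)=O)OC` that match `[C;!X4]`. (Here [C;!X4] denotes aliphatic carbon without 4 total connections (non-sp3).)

6

Check the 23 heavy atoms by environment: 10× C (X4) → no; 3× C (X3) → match; 3× O (X1) → no; 3× O (X2) → no; 3× C (X2) → match; 1× N (X1) → no.
Summing the matching environments: 3 + 3 = 6 matching atoms.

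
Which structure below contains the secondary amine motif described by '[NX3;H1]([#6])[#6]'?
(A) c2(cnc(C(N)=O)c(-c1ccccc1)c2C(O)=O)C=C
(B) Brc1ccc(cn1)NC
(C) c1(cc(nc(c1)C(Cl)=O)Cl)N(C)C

[NX3;H1]([#6])[#6] describes a trivalent nitrogen with one H, bonded to two carbons (a secondary amine).
(A) has a primary amide (-C(=O)NH2) but the -C(=O)NH2 nitrogen has H2, not H1.
(B) contains an N-methylamino group (-NHCH3), which satisfies every atom and bond constraint.
(C) has a dimethylamino group (-N(CH3)2) but the nitrogen has H0, not H1.
So the answer is (B).

B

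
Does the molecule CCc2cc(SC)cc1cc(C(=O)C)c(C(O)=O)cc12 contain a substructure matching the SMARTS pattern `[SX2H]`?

No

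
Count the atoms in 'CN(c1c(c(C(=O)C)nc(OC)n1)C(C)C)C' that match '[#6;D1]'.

6

Check the 17 heavy atoms by environment: 2× n (aromatic, D2) → no; 4× c (aromatic, D3) → no; 2× C (D3) → no; 1× O (D1) → no; 6× C (D1) → match; 1× N (D3) → no; 1× O (D2) → no.
That gives 6 matching atoms.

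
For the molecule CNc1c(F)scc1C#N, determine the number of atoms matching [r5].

5

Check the 10 heavy atoms by environment: 1× s (aromatic, in 5-ring) → match; 4× c (aromatic, in 5-ring) → match; 1× F (acyclic) → no; 2× N (acyclic) → no; 2× C (acyclic) → no.
Summing the matching environments: 1 + 4 = 5 matching atoms.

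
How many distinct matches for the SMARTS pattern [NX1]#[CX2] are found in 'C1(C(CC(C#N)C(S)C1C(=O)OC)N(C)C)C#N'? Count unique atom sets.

2

[NX1]#[CX2] is the SMARTS for a nitrile: a nitrogen triple-bonded to a two-connected carbon.
The molecule carries 2 separate instances of a nitrile (-C#N) meeting every constraint; each maps to a distinct set of atoms, giving 2 matches.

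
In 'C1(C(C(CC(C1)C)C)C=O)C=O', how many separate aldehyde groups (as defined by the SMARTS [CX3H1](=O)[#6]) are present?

[CX3H1](=O)[#6] is the SMARTS for an aldehyde: an sp2 carbon with one H, double-bonded to O and single-bonded to carbon.
The molecule carries 2 separate instances of an aldehyde (-CHO) meeting every constraint; each maps to a distinct set of atoms, giving 2 matches.

2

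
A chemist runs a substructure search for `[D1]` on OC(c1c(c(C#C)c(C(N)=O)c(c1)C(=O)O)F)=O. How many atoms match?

8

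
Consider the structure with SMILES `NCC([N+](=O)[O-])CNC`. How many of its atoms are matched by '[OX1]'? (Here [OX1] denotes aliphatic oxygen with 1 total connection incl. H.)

2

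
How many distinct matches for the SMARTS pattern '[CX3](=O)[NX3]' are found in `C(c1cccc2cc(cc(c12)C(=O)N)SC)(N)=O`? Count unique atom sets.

2

[CX3](=O)[NX3] is the SMARTS for an amide: a carbonyl carbon bonded to a trivalent nitrogen.
The molecule carries 2 separate instances of a primary amide (-C(=O)NH2) meeting every constraint; each maps to a distinct set of atoms, giving 2 matches.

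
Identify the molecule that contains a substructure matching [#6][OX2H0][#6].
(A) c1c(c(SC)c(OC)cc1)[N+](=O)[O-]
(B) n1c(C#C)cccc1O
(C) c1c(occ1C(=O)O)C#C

[#6][OX2H0][#6] describes an aliphatic oxygen bridging two carbons with no H on the oxygen (an ether).
(A) contains a methoxy ether (-OCH3), which satisfies every atom and bond constraint.
(B) has a hydroxyl group (-OH) but the oxygen has H1, not H0 bridging two carbons.
(C) has a carboxylic acid group (-C(=O)OH) but the -OH oxygen has H1; the =O is OX1, not OX2.
So the answer is (A).

A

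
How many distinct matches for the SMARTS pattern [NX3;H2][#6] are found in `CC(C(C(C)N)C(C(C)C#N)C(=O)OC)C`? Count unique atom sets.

1

[NX3;H2][#6] is the SMARTS for a primary amine: a trivalent nitrogen with two H attached to carbon.
Exactly one fragment in the molecule meets all constraints, giving 1 match.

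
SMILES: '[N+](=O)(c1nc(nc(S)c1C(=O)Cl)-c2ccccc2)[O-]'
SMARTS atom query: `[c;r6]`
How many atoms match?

The query [c;r6] means: aromatic carbon that belongs to a six-membered ring.
Check the 19 heavy atoms by environment: 2× n (aromatic, in 6-ring) → no; 10× c (aromatic, in 6-ring) → match; 1× C (acyclic) → no; 2× O (acyclic) → no; 1× Cl (acyclic) → no; 1× N (charge +1, acyclic) → no; 1× O (charge -1, acyclic) → no; 1× S (acyclic) → no.
That gives 10 matching atoms.

10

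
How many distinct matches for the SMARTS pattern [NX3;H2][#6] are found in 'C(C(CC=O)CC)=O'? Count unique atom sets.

0

[NX3;H2][#6] is the SMARTS for a primary amine: a trivalent nitrogen with two H attached to carbon.
No fragment in the molecule satisfies every constraint, giving 0 matches.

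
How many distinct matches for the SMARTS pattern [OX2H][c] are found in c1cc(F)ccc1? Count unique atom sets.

0

[OX2H][c] is the SMARTS for a phenol: a hydroxyl oxygen attached to an aromatic carbon.
No fragment in the molecule satisfies every constraint, giving 0 matches.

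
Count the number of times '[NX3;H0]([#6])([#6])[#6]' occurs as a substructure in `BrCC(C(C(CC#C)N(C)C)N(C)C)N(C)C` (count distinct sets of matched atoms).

3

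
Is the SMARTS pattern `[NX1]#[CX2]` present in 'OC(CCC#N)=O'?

Yes

The pattern [NX1]#[CX2] describes a nitrogen triple-bonded to a two-connected carbon — a nitrile.
The molecule carries a nitrile (-C#N), whose atoms satisfy every constraint of the query, so the pattern matches.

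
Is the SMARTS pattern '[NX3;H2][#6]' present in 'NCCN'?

The pattern [NX3;H2][#6] describes a trivalent nitrogen with two H attached to carbon — a primary amine.
The molecule carries a primary amino group (-NH2), whose atoms satisfy every constraint of the query, so the pattern matches.

Yes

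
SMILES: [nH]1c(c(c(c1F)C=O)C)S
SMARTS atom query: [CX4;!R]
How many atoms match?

1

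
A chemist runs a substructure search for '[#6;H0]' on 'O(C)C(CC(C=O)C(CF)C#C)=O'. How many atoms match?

The query [#6;H0] means: any carbon with no attached hydrogen.
Check the 13 heavy atoms by environment: 2× C (H2) → no; 4× C (H1) → no; 3× O (H0) → no; 2× C (H0) → match; 1× C (H3) → no; 1× F (H0) → no.
That gives 2 matching atoms.

2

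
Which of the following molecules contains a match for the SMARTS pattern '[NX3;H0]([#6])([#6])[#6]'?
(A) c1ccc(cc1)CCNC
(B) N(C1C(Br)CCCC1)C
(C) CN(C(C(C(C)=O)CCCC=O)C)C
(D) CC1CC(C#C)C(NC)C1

C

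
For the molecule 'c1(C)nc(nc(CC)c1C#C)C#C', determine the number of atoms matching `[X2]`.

6

Check the 13 heavy atoms by environment: 2× n (aromatic, X2) → match; 4× c (aromatic, X3) → no; 3× C (X4) → no; 4× C (X2) → match.
Summing the matching environments: 2 + 4 = 6 matching atoms.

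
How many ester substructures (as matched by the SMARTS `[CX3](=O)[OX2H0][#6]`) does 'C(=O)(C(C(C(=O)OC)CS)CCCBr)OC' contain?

2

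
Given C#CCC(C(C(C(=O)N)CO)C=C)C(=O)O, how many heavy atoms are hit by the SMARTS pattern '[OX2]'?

2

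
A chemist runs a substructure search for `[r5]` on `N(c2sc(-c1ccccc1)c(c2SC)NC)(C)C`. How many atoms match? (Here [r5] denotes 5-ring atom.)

Check the 18 heavy atoms by environment: 1× s (aromatic, in 5-ring) → match; 4× c (aromatic, in 5-ring) → match; 6× c (aromatic, in 6-ring) → no; 2× N (acyclic) → no; 4× C (acyclic) → no; 1× S (acyclic) → no.
Summing the matching environments: 1 + 4 = 5 matching atoms.

5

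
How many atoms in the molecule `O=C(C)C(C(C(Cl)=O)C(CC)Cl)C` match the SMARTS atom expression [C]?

The query [C] means: uppercase C matches aliphatic (non-aromatic) carbon only.
Check the 13 heavy atoms by environment: 9× C → match; 2× O → no; 2× Cl → no.
That gives 9 matching atoms.

9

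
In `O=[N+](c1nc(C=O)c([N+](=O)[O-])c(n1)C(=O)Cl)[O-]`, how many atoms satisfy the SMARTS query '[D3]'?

7

The query [D3] means: atom with exactly three heavy-atom neighbours.
Check the 17 heavy atoms by environment: 2× n (aromatic, D2) → no; 4× c (aromatic, D3) → match; 2× N (charge +1, D3) → match; 2× O (charge -1, D1) → no; 4× O (D1) → no; 1× C (D3) → match; 1× Cl (D1) → no; 1× C (D2) → no.
Summing the matching environments: 4 + 2 + 1 = 7 matching atoms.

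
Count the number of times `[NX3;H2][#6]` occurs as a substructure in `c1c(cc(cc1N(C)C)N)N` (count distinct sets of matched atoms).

2

[NX3;H2][#6] is the SMARTS for a primary amine: a trivalent nitrogen with two H attached to carbon.
The molecule carries 2 separate instances of a primary amino group (-NH2) meeting every constraint; each maps to a distinct set of atoms, giving 2 matches.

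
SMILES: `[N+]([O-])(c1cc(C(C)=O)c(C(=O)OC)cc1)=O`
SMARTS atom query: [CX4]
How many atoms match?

2

The query [CX4] means: C with X4: aliphatic carbon with exactly 4 total connections (bonds + H).
Check the 16 heavy atoms by environment: 6× c (aromatic, X3) → no; 1× N (charge +1, X3) → no; 1× O (charge -1, X1) → no; 3× O (X1) → no; 2× C (X3) → no; 2× C (X4) → match; 1× O (X2) → no.
That gives 2 matching atoms.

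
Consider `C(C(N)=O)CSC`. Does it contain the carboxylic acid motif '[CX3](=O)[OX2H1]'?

No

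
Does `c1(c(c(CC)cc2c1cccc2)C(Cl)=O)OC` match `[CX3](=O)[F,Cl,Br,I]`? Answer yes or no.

The pattern [CX3](=O)[F,Cl,Br,I] describes a carbonyl carbon bonded to a halogen — an acyl halide.
The molecule carries an acyl chloride (-C(=O)Cl), whose atoms satisfy every constraint of the query, so the pattern matches.

Yes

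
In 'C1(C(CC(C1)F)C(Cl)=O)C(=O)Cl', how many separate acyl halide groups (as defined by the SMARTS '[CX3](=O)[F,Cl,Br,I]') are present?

2

[CX3](=O)[F,Cl,Br,I] is the SMARTS for an acyl halide: a carbonyl carbon bonded to a halogen.
The molecule carries 2 separate instances of an acyl chloride (-C(=O)Cl) meeting every constraint; each maps to a distinct set of atoms, giving 2 matches.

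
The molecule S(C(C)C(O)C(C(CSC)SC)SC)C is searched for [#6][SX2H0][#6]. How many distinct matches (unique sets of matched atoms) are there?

4

[#6][SX2H0][#6] is the SMARTS for a thioether: an aliphatic sulfur bridging two carbons with no H on the sulfur.
The molecule carries 4 separate instances of a methylthio ether (-SCH3) meeting every constraint; each maps to a distinct set of atoms, giving 4 matches.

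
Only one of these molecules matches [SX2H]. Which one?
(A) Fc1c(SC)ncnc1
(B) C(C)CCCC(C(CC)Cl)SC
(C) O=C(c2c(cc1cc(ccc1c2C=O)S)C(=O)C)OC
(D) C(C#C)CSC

[SX2H] describes an aliphatic sulfur with two connections, one being H (a thiol).
(A) has a methylthio ether (-SCH3) but the sulfur has H0 (bonded to two carbons), not H1.
(B) has a methylthio ether (-SCH3) but the sulfur has H0 (bonded to two carbons), not H1.
(C) contains a thiol (-SH), which satisfies every atom and bond constraint.
(D) has a methylthio ether (-SCH3) but the sulfur has H0 (bonded to two carbons), not H1.
So the answer is (C).

C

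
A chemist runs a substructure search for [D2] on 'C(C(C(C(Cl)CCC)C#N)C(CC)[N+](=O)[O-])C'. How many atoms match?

5

The query [D2] means: atom with exactly two heavy-atom neighbours.
Check the 17 heavy atoms by environment: 5× C (D2) → match; 4× C (D3) → no; 3× C (D1) → no; 1× N (D1) → no; 1× N (charge +1, D3) → no; 1× O (charge -1, D1) → no; 1× O (D1) → no; 1× Cl (D1) → no.
That gives 5 matching atoms.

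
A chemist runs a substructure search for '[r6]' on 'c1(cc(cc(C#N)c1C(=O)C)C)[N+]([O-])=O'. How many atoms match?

6

Check the 15 heavy atoms by environment: 6× c (aromatic, in 6-ring) → match; 4× C (acyclic) → no; 1× N (charge +1, acyclic) → no; 1× O (charge -1, acyclic) → no; 2× O (acyclic) → no; 1× N (acyclic) → no.
That gives 6 matching atoms.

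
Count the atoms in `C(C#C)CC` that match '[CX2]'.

The query [CX2] means: C with X2: aliphatic carbon with exactly 2 total connections.
Check the 5 heavy atoms by environment: 3× C (X4) → no; 2× C (X2) → match.
That gives 2 matching atoms.

2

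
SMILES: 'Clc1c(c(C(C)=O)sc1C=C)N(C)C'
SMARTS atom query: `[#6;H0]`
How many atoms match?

5

The query [#6;H0] means: any carbon with no attached hydrogen.
Check the 14 heavy atoms by environment: 1× s (aromatic, H0) → no; 4× c (aromatic, H0) → match; 1× Cl (H0) → no; 1× C (H0) → match; 1× O (H0) → no; 3× C (H3) → no; 1× N (H0) → no; 1× C (H1) → no; 1× C (H2) → no.
Summing the matching environments: 4 + 1 = 5 matching atoms.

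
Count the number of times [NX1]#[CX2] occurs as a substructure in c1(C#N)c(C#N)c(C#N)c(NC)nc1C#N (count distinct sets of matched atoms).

4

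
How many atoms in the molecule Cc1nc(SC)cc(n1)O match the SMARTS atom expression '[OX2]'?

1

Check the 10 heavy atoms by environment: 2× n (aromatic, X2) → no; 4× c (aromatic, X3) → no; 1× O (X2) → match; 1× S (X2) → no; 2× C (X4) → no.
That gives 1 matching atom.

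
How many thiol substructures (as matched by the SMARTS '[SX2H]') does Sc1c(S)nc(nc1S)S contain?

[SX2H] is the SMARTS for a thiol: an aliphatic sulfur with two connections, one being H.
The molecule carries 4 separate instances of a thiol (-SH) meeting every constraint; each maps to a distinct set of atoms, giving 4 matches.

4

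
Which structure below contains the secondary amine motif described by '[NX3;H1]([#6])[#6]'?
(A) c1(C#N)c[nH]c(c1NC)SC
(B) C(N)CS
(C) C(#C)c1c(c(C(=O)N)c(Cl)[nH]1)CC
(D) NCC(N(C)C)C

A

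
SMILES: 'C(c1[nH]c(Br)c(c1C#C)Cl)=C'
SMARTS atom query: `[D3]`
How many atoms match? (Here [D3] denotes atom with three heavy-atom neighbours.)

4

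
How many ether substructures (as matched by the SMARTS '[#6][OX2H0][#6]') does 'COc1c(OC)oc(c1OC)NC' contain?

3

[#6][OX2H0][#6] is the SMARTS for an ether: an aliphatic oxygen bridging two carbons with no H on the oxygen.
The molecule carries 3 separate instances of a methoxy ether (-OCH3) meeting every constraint; each maps to a distinct set of atoms, giving 3 matches.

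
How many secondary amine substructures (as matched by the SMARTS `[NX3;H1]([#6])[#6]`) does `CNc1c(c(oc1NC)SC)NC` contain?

3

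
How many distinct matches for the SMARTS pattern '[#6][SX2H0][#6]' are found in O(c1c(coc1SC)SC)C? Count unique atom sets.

2

[#6][SX2H0][#6] is the SMARTS for a thioether: an aliphatic sulfur bridging two carbons with no H on the sulfur.
The molecule carries 2 separate instances of a methylthio ether (-SCH3) meeting every constraint; each maps to a distinct set of atoms, giving 2 matches.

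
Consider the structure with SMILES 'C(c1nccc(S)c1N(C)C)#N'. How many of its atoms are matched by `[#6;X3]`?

The query [#6;X3] means: any carbon (aromatic or not) with three total connections.
Check the 12 heavy atoms by environment: 1× n (aromatic, X2) → no; 5× c (aromatic, X3) → match; 1× S (X2) → no; 1× C (X2) → no; 1× N (X1) → no; 1× N (X3) → no; 2× C (X4) → no.
That gives 5 matching atoms.

5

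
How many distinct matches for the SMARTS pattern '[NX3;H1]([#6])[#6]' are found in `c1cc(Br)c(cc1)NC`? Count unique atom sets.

1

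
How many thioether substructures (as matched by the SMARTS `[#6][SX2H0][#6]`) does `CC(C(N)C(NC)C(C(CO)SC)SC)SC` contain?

[#6][SX2H0][#6] is the SMARTS for a thioether: an aliphatic sulfur bridging two carbons with no H on the sulfur.
The molecule carries 3 separate instances of a methylthio ether (-SCH3) meeting every constraint; each maps to a distinct set of atoms, giving 3 matches.

3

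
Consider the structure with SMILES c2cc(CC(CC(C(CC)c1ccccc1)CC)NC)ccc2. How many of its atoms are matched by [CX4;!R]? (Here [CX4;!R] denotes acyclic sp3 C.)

10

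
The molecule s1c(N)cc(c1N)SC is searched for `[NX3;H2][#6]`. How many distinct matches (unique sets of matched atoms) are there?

2

[NX3;H2][#6] is the SMARTS for a primary amine: a trivalent nitrogen with two H attached to carbon.
The molecule carries 2 separate instances of a primary amino group (-NH2) meeting every constraint; each maps to a distinct set of atoms, giving 2 matches.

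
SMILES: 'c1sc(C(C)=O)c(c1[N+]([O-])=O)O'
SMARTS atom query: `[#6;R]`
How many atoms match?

Check the 12 heavy atoms by environment: 1× s (aromatic, in 5-ring) → no; 4× c (aromatic, in 5-ring) → match; 2× C (acyclic) → no; 3× O (acyclic) → no; 1× N (charge +1, acyclic) → no; 1× O (charge -1, acyclic) → no.
That gives 4 matching atoms.

4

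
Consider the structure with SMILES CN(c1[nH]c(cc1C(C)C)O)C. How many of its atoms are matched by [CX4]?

The query [CX4] means: C with X4: aliphatic carbon with exactly 4 total connections (bonds + H).
Check the 12 heavy atoms by environment: 1× n (aromatic, X3) → no; 4× c (aromatic, X3) → no; 5× C (X4) → match; 1× N (X3) → no; 1× O (X2) → no.
That gives 5 matching atoms.

5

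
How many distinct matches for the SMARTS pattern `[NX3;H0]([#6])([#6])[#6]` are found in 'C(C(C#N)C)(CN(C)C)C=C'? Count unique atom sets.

[NX3;H0]([#6])([#6])[#6] is the SMARTS for a tertiary amine: a trivalent nitrogen with no H, bonded to three carbons.
Exactly one fragment in the molecule meets all constraints, giving 1 match.

1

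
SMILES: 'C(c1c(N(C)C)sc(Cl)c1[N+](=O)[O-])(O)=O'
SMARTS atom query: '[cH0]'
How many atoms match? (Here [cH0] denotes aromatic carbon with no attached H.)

4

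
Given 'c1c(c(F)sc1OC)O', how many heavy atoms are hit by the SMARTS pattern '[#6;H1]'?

1

The query [#6;H1] means: any carbon bearing exactly one hydrogen.
Check the 9 heavy atoms by environment: 1× s (aromatic, H0) → no; 3× c (aromatic, H0) → no; 1× c (aromatic, H1) → match; 1× O (H1) → no; 1× O (H0) → no; 1× C (H3) → no; 1× F (H0) → no.
That gives 1 matching atom.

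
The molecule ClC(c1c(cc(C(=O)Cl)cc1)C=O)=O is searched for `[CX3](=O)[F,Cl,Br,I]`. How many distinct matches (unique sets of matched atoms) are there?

[CX3](=O)[F,Cl,Br,I] is the SMARTS for an acyl halide: a carbonyl carbon bonded to a halogen.
The molecule carries 2 separate instances of an acyl chloride (-C(=O)Cl) meeting every constraint; each maps to a distinct set of atoms, giving 2 matches.

2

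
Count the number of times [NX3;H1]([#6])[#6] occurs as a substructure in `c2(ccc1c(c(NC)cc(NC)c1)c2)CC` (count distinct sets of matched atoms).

2

[NX3;H1]([#6])[#6] is the SMARTS for a secondary amine: a trivalent nitrogen with one H, bonded to two carbons.
The molecule carries 2 separate instances of an N-methylamino group (-NHCH3) meeting every constraint; each maps to a distinct set of atoms, giving 2 matches.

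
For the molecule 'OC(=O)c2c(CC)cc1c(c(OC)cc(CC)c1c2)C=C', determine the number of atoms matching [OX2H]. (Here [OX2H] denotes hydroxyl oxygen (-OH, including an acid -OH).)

1

The query [OX2H] means: aliphatic oxygen with two connections, one of which is H — an -OH oxygen.
Check the 21 heavy atoms by environment: 7× c (aromatic, H0, X3) → no; 3× c (aromatic, H1, X3) → no; 2× C (H2, X4) → no; 3× C (H3, X4) → no; 1× C (H0, X3) → no; 1× O (H0, X1) → no; 1× O (H1, X2) → match; 1× O (H0, X2) → no; 1× C (H1, X3) → no; 1× C (H2, X3) → no.
That gives 1 matching atom.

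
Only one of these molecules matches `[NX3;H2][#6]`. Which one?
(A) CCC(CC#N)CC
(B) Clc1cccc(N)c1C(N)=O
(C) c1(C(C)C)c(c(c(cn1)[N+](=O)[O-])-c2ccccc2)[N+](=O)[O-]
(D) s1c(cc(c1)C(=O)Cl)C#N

[NX3;H2][#6] describes a trivalent nitrogen with two H attached to carbon (a primary amine).
(A) has a nitrile (-C#N) but the nitrogen is NX1 (triple-bonded), not NX3 with two H.
(B) contains a primary amino group (-NH2), which satisfies every atom and bond constraint.
(C) has a nitro group (-[N+](=O)[O-]) but the nitrogen is [N+] with no H, not NX3H2.
(D) has a nitrile (-C#N) but the nitrogen is NX1 (triple-bonded), not NX3 with two H.
So the answer is (B).

B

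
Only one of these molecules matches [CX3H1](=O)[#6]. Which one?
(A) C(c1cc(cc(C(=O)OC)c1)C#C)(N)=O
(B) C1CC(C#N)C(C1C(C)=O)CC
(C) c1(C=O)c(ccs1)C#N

[CX3H1](=O)[#6] describes an sp2 carbon with one H, double-bonded to O and single-bonded to carbon (an aldehyde).
(A) has a methyl-ester group (-C(=O)OCH3) but the carbonyl carbon has H0, not H1.
(B) has an acetyl/ketone group (-C(=O)CH3) but the carbonyl carbon has H0 (two carbon neighbours), not H1.
(C) contains an aldehyde (-CHO), which satisfies every atom and bond constraint.
So the answer is (C).

C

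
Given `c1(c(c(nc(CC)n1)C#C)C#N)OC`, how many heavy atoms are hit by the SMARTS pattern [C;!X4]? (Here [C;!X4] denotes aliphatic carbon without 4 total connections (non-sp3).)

3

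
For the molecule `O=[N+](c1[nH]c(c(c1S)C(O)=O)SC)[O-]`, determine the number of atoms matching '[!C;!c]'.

The query [!C;!c] means: neither aliphatic nor aromatic carbon — same as [!#6].
Check the 14 heavy atoms by environment: 1× n (aromatic) → match; 4× c (aromatic) → no; 2× S → match; 2× C → no; 3× O → match; 1× N (charge +1) → match; 1× O (charge -1) → match.
Summing the matching environments: 1 + 2 + 3 + 1 + 1 = 8 matching atoms.

8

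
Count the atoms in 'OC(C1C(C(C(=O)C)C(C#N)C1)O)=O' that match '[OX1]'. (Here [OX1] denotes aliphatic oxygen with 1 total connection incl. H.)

2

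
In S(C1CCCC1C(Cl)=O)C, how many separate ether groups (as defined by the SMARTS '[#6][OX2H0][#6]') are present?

[#6][OX2H0][#6] is the SMARTS for an ether: an aliphatic oxygen bridging two carbons with no H on the oxygen.
No fragment in the molecule satisfies every constraint, giving 0 matches.

0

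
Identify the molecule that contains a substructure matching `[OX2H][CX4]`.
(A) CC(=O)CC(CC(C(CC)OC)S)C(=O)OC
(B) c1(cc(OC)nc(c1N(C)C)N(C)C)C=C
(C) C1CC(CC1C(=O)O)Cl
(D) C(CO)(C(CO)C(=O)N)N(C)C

D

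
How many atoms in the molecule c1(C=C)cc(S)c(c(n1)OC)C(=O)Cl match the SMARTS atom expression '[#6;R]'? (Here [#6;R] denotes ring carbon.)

Check the 14 heavy atoms by environment: 1× n (aromatic, in 6-ring) → no; 5× c (aromatic, in 6-ring) → match; 4× C (acyclic) → no; 1× S (acyclic) → no; 2× O (acyclic) → no; 1× Cl (acyclic) → no.
That gives 5 matching atoms.

5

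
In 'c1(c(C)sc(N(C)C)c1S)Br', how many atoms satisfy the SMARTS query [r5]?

5

Check the 11 heavy atoms by environment: 1× s (aromatic, in 5-ring) → match; 4× c (aromatic, in 5-ring) → match; 1× N (acyclic) → no; 3× C (acyclic) → no; 1× Br (acyclic) → no; 1× S (acyclic) → no.
Summing the matching environments: 1 + 4 = 5 matching atoms.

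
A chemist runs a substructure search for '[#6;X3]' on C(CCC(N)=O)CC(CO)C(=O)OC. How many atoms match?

2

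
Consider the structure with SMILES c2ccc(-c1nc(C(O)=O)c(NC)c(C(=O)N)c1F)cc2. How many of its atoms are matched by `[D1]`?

The query [D1] means: atom with exactly one heavy-atom neighbour (degree 1).
Check the 21 heavy atoms by environment: 1× n (aromatic, D2) → no; 6× c (aromatic, D3) → no; 5× c (aromatic, D2) → no; 1× N (D2) → no; 1× C (D1) → match; 2× C (D3) → no; 3× O (D1) → match; 1× F (D1) → match; 1× N (D1) → match.
Summing the matching environments: 1 + 3 + 1 + 1 = 6 matching atoms.

6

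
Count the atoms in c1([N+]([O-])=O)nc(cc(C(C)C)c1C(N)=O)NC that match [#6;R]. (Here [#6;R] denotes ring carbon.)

5

Check the 17 heavy atoms by environment: 1× n (aromatic, in 6-ring) → no; 5× c (aromatic, in 6-ring) → match; 5× C (acyclic) → no; 2× O (acyclic) → no; 2× N (acyclic) → no; 1× N (charge +1, acyclic) → no; 1× O (charge -1, acyclic) → no.
That gives 5 matching atoms.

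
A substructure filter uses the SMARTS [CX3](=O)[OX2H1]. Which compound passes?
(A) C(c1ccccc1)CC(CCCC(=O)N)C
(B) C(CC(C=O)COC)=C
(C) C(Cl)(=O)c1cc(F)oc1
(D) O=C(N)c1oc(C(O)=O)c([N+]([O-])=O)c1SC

[CX3](=O)[OX2H1] describes an sp2 carbon double-bonded to O and single-bonded to an -OH oxygen (a carboxylic acid).
(A) has a primary amide (-C(=O)NH2) but the carbonyl is bonded to N, not to an -OH oxygen.
(B) has an aldehyde (-CHO) but there is no singly-bonded oxygen on the carbonyl carbon.
(C) has an acyl chloride (-C(=O)Cl) but the carbonyl is bonded to Cl, not to an -OH oxygen.
(D) contains a carboxylic acid group (-C(=O)OH), which satisfies every atom and bond constraint.
So the answer is (D).

D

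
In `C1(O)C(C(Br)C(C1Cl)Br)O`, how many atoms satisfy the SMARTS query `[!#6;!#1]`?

5

The query [!#6;!#1] means: not carbon and not hydrogen — any heteroatom.
Check the 10 heavy atoms by environment: 5× C → no; 1× Cl → match; 2× Br → match; 2× O → match.
Summing the matching environments: 1 + 2 + 2 = 5 matching atoms.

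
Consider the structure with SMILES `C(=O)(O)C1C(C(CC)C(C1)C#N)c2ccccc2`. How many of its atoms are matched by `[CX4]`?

7

Check the 18 heavy atoms by environment: 7× C (X4) → match; 6× c (aromatic, X3) → no; 1× C (X2) → no; 1× N (X1) → no; 1× C (X3) → no; 1× O (X1) → no; 1× O (X2) → no.
That gives 7 matching atoms.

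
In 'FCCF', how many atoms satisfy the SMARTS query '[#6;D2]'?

2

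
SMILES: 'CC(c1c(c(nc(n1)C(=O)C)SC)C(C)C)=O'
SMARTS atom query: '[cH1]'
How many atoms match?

0

The query [cH1] means: aromatic carbon bearing exactly one hydrogen.
Check the 17 heavy atoms by environment: 2× n (aromatic, H0) → no; 4× c (aromatic, H0) → no; 1× S (H0) → no; 5× C (H3) → no; 2× C (H0) → no; 2× O (H0) → no; 1× C (H1) → no.
No environment satisfies the query, so 0 matching atoms.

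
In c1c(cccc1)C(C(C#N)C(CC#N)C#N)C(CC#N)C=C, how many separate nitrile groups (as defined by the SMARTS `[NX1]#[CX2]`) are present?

4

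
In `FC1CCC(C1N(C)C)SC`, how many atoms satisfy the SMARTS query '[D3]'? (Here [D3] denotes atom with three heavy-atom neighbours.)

The query [D3] means: atom with exactly three heavy-atom neighbours.
Check the 11 heavy atoms by environment: 2× C (D2) → no; 3× C (D3) → match; 1× S (D2) → no; 3× C (D1) → no; 1× N (D3) → match; 1× F (D1) → no.
Summing the matching environments: 3 + 1 = 4 matching atoms.

4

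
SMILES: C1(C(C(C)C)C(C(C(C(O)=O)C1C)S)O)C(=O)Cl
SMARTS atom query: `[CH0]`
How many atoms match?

2

The query [CH0] means: aliphatic carbon with no attached hydrogen.
Check the 18 heavy atoms by environment: 7× C (H1) → no; 2× C (H0) → match; 2× O (H0) → no; 2× O (H1) → no; 3× C (H3) → no; 1× S (H1) → no; 1× Cl (H0) → no.
That gives 2 matching atoms.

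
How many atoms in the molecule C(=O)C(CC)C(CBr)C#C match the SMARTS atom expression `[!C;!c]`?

2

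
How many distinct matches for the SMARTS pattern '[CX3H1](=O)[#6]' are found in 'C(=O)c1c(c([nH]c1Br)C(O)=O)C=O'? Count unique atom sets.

[CX3H1](=O)[#6] is the SMARTS for an aldehyde: an sp2 carbon with one H, double-bonded to O and single-bonded to carbon.
The molecule carries 2 separate instances of an aldehyde (-CHO) meeting every constraint; each maps to a distinct set of atoms, giving 2 matches.

2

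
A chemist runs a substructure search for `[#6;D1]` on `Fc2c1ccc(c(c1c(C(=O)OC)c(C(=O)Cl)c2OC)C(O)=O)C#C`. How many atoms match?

Check the 25 heavy atoms by environment: 8× c (aromatic, D3) → no; 2× c (aromatic, D2) → no; 3× C (D3) → no; 4× O (D1) → no; 1× F (D1) → no; 2× O (D2) → no; 3× C (D1) → match; 1× C (D2) → no; 1× Cl (D1) → no.
That gives 3 matching atoms.

3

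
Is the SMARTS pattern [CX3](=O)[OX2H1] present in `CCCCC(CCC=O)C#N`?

The pattern [CX3](=O)[OX2H1] describes an sp2 carbon double-bonded to O and single-bonded to an -OH oxygen — a carboxylic acid.
The closest candidate here is an aldehyde (-CHO), but there is no singly-bonded oxygen on the carbonyl carbon. No other fragment satisfies the full query, so there is no match.

No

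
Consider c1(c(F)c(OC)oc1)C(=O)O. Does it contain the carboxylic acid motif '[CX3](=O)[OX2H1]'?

Yes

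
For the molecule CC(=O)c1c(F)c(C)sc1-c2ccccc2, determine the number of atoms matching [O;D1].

1

Check the 16 heavy atoms by environment: 1× s (aromatic, D2) → no; 5× c (aromatic, D3) → no; 2× C (D1) → no; 1× C (D3) → no; 1× O (D1) → match; 5× c (aromatic, D2) → no; 1× F (D1) → no.
That gives 1 matching atom.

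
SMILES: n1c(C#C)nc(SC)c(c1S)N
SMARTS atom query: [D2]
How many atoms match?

The query [D2] means: atom with exactly two heavy-atom neighbours.
Check the 12 heavy atoms by environment: 2× n (aromatic, D2) → match; 4× c (aromatic, D3) → no; 1× S (D1) → no; 1× S (D2) → match; 2× C (D1) → no; 1× N (D1) → no; 1× C (D2) → match.
Summing the matching environments: 2 + 1 + 1 = 4 matching atoms.

4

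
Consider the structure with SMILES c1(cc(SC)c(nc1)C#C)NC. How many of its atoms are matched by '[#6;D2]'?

3

The query [#6;D2] means: any carbon bonded to exactly two heavy atoms.
Check the 12 heavy atoms by environment: 1× n (aromatic, D2) → no; 2× c (aromatic, D2) → match; 3× c (aromatic, D3) → no; 1× S (D2) → no; 3× C (D1) → no; 1× C (D2) → match; 1× N (D2) → no.
Summing the matching environments: 2 + 1 = 3 matching atoms.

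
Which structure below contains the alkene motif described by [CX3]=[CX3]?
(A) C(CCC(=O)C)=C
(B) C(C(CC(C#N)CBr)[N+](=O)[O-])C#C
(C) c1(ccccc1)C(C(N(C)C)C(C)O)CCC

A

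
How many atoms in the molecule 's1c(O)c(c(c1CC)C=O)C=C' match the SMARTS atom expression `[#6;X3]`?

The query [#6;X3] means: any carbon (aromatic or not) with three total connections.
Check the 12 heavy atoms by environment: 1× s (aromatic, X2) → no; 4× c (aromatic, X3) → match; 3× C (X3) → match; 1× O (X1) → no; 2× C (X4) → no; 1× O (X2) → no.
Summing the matching environments: 4 + 3 = 7 matching atoms.

7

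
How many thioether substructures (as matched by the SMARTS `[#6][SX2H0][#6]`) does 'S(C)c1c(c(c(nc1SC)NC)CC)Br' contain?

[#6][SX2H0][#6] is the SMARTS for a thioether: an aliphatic sulfur bridging two carbons with no H on the sulfur.
The molecule carries 2 separate instances of a methylthio ether (-SCH3) meeting every constraint; each maps to a distinct set of atoms, giving 2 matches.

2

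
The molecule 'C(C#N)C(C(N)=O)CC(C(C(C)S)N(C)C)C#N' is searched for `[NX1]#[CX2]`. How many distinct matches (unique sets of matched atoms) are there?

[NX1]#[CX2] is the SMARTS for a nitrile: a nitrogen triple-bonded to a two-connected carbon.
The molecule carries 2 separate instances of a nitrile (-C#N) meeting every constraint; each maps to a distinct set of atoms, giving 2 matches.

2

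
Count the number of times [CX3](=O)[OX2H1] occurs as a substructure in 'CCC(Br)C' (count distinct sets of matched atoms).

[CX3](=O)[OX2H1] is the SMARTS for a carboxylic acid: an sp2 carbon double-bonded to O and single-bonded to an -OH oxygen.
No fragment in the molecule satisfies every constraint, giving 0 matches.

0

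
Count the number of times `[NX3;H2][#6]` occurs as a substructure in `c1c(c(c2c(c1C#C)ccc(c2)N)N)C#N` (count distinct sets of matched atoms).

2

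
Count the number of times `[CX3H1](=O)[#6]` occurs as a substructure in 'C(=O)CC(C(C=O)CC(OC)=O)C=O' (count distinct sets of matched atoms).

[CX3H1](=O)[#6] is the SMARTS for an aldehyde: an sp2 carbon with one H, double-bonded to O and single-bonded to carbon.
The molecule carries 3 separate instances of an aldehyde (-CHO) meeting every constraint; each maps to a distinct set of atoms, giving 3 matches.

3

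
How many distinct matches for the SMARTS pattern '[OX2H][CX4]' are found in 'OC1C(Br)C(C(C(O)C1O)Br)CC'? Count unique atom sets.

3

[OX2H][CX4] is the SMARTS for an aliphatic alcohol: a hydroxyl oxygen bound to an sp3 (X4) carbon.
The molecule carries 3 separate instances of a hydroxyl group (-OH) meeting every constraint; each maps to a distinct set of atoms, giving 3 matches.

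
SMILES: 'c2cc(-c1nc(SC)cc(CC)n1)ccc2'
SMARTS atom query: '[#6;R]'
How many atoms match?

10

Check the 16 heavy atoms by environment: 2× n (aromatic, in 6-ring) → no; 10× c (aromatic, in 6-ring) → match; 1× S (acyclic) → no; 3× C (acyclic) → no.
That gives 10 matching atoms.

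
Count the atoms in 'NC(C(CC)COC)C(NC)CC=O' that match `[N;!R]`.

2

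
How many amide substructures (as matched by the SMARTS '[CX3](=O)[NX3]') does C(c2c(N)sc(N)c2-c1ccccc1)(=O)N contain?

1

[CX3](=O)[NX3] is the SMARTS for an amide: a carbonyl carbon bonded to a trivalent nitrogen.
Exactly one fragment in the molecule meets all constraints, giving 1 match.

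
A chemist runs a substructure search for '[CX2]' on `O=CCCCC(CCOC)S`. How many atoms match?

0

Check the 11 heavy atoms by environment: 7× C (X4) → no; 1× C (X3) → no; 1× O (X1) → no; 1× O (X2) → no; 1× S (X2) → no.
No environment satisfies the query, so 0 matching atoms.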